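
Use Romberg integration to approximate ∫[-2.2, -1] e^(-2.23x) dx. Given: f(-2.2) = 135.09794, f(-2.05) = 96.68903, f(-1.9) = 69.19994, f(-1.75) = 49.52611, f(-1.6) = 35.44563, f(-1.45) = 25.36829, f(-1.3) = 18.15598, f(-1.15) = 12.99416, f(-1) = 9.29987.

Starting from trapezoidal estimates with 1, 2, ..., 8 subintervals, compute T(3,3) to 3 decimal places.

56.412

T(0,0) (trapezoid, 1 panel, h=1.2000): 86.63869
T(1,0) (trapezoid, 2 panels, h=0.6000): 64.58672
T(2,0) (trapezoid, 4 panels, h=0.3000): 58.50014
T(3,0) (trapezoid, 8 panels, h=0.1500): 56.93671
T(1,1) = 64.58672 + (64.58672 − 86.63869)/3 = 57.23606
T(2,1) = 58.50014 + (58.50014 − 64.58672)/3 = 56.47128
T(3,1) = 56.93671 + (56.93671 − 58.50014)/3 = 56.41557
T(2,2) = 56.47128 + (56.47128 − 57.23606)/15 = 56.42029
T(3,2) = 56.41557 + (56.41557 − 56.47128)/15 = 56.41186
T(3,3) = 56.41186 + (56.41186 − 56.42029)/63 = 56.41173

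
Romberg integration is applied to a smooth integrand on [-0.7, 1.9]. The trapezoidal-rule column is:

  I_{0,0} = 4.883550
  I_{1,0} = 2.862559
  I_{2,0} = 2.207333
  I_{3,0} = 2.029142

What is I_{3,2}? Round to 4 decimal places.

1.9685

Richardson extrapolation on the trapezoidal column (denominator 4−1=3):
I_{2,1} = 2.207333 + (2.207333 − 2.862559)/3 = 1.988924
I_{3,1} = (4·2.029142 − 2.207333) / 3 = 1.969745
I_{3,2} = 1.969745 + (1.969745 − 1.988924)/15 = 1.968466
(Column j=1 coincides with Simpson's rule on the same nodes.)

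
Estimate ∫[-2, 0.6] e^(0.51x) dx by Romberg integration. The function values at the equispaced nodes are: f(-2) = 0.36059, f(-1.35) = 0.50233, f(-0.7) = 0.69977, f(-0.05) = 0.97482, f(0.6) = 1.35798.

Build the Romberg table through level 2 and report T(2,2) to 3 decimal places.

T(0,0) (trapezoid, 1 panel, h=2.6000): 2.23414
T(1,0) (trapezoid, 2 panels, h=1.3000): 2.02677
T(2,0) (trapezoid, 4 panels, h=0.6500): 1.97353
T(1,1) = 2.02677 + (2.02677 − 2.23414)/3 = 1.95765
T(2,1) = 1.97353 + (1.97353 − 2.02677)/3 = 1.95578
T(2,2) = 1.95578 + (1.95578 − 1.95765)/15 = 1.95566

1.956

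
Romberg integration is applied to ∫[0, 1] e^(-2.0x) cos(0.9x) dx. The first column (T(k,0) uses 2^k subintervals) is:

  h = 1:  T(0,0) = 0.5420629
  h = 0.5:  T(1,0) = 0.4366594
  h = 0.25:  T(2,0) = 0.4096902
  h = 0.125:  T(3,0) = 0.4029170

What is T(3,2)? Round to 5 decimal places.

T(2,1) = 0.4096902 + (0.4096902 − 0.4366594)/3 = 0.4007005
T(3,1) = (4·0.4029170 − 0.4096902) / 3 = 0.4006593
T(3,2) = 0.4006593 + (0.4006593 − 0.4007005)/15 = 0.4006566

0.40066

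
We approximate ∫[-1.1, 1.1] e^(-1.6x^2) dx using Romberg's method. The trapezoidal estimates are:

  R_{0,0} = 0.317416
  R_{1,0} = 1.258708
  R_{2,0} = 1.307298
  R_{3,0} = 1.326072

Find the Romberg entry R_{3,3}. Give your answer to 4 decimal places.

1.3333

R_{1,1} = 1.258708 + (1.258708 − 0.317416)/3 = 1.572472
R_{2,1} = 1.307298 + (1.307298 − 1.258708)/3 = 1.323495
R_{3,1} = 1.326072 + (1.326072 − 1.307298)/3 = 1.332330
R_{2,2} = (16·1.323495 − 1.572472) / 15 = 1.306897
R_{3,2} = (16·1.332330 − 1.323495) / 15 = 1.332919
R_{3,3} = (64·1.332919 − 1.306897) / 63 = 1.333332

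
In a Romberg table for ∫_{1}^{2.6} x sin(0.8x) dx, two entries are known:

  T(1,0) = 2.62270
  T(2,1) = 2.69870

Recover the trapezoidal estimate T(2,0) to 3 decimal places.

2.680

From T(2,1) = (4·T(2,0) − T(1,0))/3, solve for T(2,0):
4·T(2,0) = 3·2.69870 + 2.62270 = 10.71880
T(2,0) = 2.67970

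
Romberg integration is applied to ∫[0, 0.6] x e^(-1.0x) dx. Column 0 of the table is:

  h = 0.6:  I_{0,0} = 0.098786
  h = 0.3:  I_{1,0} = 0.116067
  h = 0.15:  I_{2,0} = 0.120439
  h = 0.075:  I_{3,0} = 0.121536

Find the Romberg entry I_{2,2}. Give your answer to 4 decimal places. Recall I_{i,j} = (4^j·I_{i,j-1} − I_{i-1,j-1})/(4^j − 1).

Richardson extrapolation on the trapezoidal column (denominator 4−1=3):
I_{1,1} = (4·0.116067 − 0.098786) / 3 = 0.121827
I_{2,1} = (4·0.120439 − 0.116067) / 3 = 0.121896
I_{2,2} = (16·0.121896 − 0.121827) / 15 = 0.121901
(Column j=1 coincides with Simpson's rule on the same nodes.)

0.1219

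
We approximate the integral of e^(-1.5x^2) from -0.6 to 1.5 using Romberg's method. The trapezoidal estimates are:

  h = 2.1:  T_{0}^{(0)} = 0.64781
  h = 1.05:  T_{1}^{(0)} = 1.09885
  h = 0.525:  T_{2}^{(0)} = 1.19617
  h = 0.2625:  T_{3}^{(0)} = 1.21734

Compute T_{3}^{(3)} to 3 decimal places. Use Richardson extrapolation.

Richardson extrapolation on the trapezoidal column (denominator 4−1=3):
T_{1}^{(1)} = (4·1.09885 − 0.64781) / 3 = 1.24920
T_{2}^{(1)} = (4·1.19617 − 1.09885) / 3 = 1.22861
T_{3}^{(1)} = (4·1.21734 − 1.19617) / 3 = 1.22440
T_{2}^{(2)} = (16·1.22861 − 1.24920) / 15 = 1.22724
T_{3}^{(2)} = (16·1.22440 − 1.22861) / 15 = 1.22412
T_{3}^{(3)} = (64·1.22412 − 1.22724) / 63 = 1.22407

1.224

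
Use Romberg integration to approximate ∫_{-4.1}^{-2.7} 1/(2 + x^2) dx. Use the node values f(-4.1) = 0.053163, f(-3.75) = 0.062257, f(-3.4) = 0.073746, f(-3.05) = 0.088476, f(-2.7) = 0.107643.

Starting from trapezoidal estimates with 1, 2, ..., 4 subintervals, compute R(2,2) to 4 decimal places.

0.1063

R(0,0) (trapezoid, 1 panel, h=1.4000): 0.112564
R(1,0) (trapezoid, 2 panels, h=0.7000): 0.107904
R(2,0) (trapezoid, 4 panels, h=0.3500): 0.106709
R(1,1) = 0.107904 + (0.107904 − 0.112564)/3 = 0.106351
R(2,1) = 0.106709 + (0.106709 − 0.107904)/3 = 0.106311
R(2,2) = 0.106311 + (0.106311 − 0.106351)/15 = 0.106308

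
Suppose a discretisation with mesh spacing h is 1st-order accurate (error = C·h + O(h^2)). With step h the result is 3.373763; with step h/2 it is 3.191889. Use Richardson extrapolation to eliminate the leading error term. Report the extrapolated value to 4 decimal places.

3.0100

Extrapolated value = (2·A(h/2) − A(h)) / (2 − 1)
= (2·3.191889 − 3.373763) / 1
= 3.010015 / 1 = 3.010015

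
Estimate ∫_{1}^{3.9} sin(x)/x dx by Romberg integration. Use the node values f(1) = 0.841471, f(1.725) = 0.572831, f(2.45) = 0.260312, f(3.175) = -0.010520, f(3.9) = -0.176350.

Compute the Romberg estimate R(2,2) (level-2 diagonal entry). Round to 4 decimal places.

0.8305

R(0,0) (trapezoid, 1 panel, h=2.9000): 0.964425
R(1,0) (trapezoid, 2 panels, h=1.4500): 0.859665
R(2,0) (trapezoid, 4 panels, h=0.7250): 0.837508
R(1,1) = 0.859665 + (0.859665 − 0.964425)/3 = 0.824745
R(2,1) = 0.837508 + (0.837508 − 0.859665)/3 = 0.830122
R(2,2) = 0.830122 + (0.830122 − 0.824745)/15 = 0.830480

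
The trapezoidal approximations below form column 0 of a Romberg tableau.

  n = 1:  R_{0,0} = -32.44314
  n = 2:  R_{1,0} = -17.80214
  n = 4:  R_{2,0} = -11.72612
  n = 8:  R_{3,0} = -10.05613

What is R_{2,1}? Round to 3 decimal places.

-9.701

R_{2,1} = (4·(-11.72612) − (-17.80214)) / 3 = -9.70078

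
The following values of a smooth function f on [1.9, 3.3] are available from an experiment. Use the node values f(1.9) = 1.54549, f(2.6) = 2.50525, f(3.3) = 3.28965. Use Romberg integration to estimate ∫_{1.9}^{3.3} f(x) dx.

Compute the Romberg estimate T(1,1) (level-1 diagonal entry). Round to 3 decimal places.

T(0,0) (trapezoid, 1 panel, h=1.4000): 3.38460
T(1,0) (trapezoid, 2 panels, h=0.7000): 3.44597
T(1,1) = 3.44597 + (3.44597 − 3.38460)/3 = 3.46643

3.466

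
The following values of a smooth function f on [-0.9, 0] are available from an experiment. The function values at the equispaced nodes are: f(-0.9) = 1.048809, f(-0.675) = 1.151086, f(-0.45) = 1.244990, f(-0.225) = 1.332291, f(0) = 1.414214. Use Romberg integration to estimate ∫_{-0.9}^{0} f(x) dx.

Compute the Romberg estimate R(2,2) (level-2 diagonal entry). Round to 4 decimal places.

R(0,0) (trapezoid, 1 panel, h=0.9000): 1.108360
R(1,0) (trapezoid, 2 panels, h=0.4500): 1.114426
R(2,0) (trapezoid, 4 panels, h=0.2250): 1.115973
R(1,1) = 1.114426 + (1.114426 − 1.108360)/3 = 1.116448
R(2,1) = 1.115973 + (1.115973 − 1.114426)/3 = 1.116489
R(2,2) = 1.116489 + (1.116489 − 1.116448)/15 = 1.116492

1.1165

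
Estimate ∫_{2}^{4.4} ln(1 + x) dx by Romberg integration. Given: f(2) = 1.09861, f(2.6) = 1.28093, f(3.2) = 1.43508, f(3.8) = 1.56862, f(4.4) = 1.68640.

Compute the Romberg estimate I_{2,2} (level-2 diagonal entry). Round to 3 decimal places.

3.411

I_{0,0} (trapezoid, 1 panel, h=2.4000): 3.34201
I_{1,0} (trapezoid, 2 panels, h=1.2000): 3.39310
I_{2,0} (trapezoid, 4 panels, h=0.6000): 3.40628
I_{1,1} = 3.39310 + (3.39310 − 3.34201)/3 = 3.41013
I_{2,1} = 3.40628 + (3.40628 − 3.39310)/3 = 3.41067
I_{2,2} = 3.41067 + (3.41067 − 3.41013)/15 = 3.41071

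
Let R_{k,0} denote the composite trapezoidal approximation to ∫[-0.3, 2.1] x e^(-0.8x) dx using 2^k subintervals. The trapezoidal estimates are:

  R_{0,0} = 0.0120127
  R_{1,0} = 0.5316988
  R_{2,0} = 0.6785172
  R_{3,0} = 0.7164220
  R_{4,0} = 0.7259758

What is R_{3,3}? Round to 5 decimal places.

0.72917

R_{1,1} = (4·0.5316988 − 0.0120127) / 3 = 0.7049275
R_{2,1} = 0.6785172 + (0.6785172 − 0.5316988)/3 = 0.7274567
R_{3,1} = 0.7164220 + (0.7164220 − 0.6785172)/3 = 0.7290569
R_{2,2} = (16·0.7274567 − 0.7049275) / 15 = 0.7289586
R_{3,2} = 0.7290569 + (0.7290569 − 0.7274567)/15 = 0.7291636
R_{3,3} = (64·0.7291636 − 0.7289586) / 63 = 0.7291669
(Column j=1 coincides with Simpson's rule on the same nodes.)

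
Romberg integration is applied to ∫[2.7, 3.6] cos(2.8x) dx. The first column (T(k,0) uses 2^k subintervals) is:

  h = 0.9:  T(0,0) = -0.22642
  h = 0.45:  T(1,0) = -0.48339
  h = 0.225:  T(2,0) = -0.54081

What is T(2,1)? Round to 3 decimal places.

Richardson extrapolation on the trapezoidal column (denominator 4−1=3):
T(2,1) = (4·(-0.54081) − (-0.48339)) / 3 = -0.55995

-0.560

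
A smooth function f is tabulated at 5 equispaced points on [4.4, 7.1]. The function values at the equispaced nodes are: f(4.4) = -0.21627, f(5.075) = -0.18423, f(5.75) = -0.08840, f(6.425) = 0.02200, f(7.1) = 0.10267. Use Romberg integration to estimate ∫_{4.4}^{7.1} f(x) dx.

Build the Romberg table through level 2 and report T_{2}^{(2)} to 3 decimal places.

T_{0}^{(0)} (trapezoid, 1 panel, h=2.7000): -0.15336
T_{1}^{(0)} (trapezoid, 2 panels, h=1.3500): -0.19602
T_{2}^{(0)} (trapezoid, 4 panels, h=0.6750): -0.20752
T_{1}^{(1)} = -0.19602 + (-0.19602 − (-0.15336))/3 = -0.21024
T_{2}^{(1)} = -0.20752 + (-0.20752 − (-0.19602))/3 = -0.21135
T_{2}^{(2)} = -0.21135 + (-0.21135 − (-0.21024))/15 = -0.21142

-0.211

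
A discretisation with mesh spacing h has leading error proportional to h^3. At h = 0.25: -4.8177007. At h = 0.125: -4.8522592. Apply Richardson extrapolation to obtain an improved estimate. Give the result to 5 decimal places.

-4.85720

The leading error scales as h^3; refining by a factor of 2 reduces it by 2^3 = 8.
Extrapolated value = (8·A(h/2) − A(h)) / (8 − 1)
= (8·(-4.8522592) − (-4.8177007)) / 7
= -34.0003729 / 7 = -4.8571961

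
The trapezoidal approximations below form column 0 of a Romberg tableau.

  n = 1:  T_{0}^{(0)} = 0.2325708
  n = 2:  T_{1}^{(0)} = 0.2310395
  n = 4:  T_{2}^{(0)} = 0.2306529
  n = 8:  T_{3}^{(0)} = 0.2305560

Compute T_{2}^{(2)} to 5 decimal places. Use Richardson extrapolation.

0.23052

Richardson extrapolation on the trapezoidal column (denominator 4−1=3):
T_{1}^{(1)} = (4·0.2310395 − 0.2325708) / 3 = 0.2305291
T_{2}^{(1)} = (4·0.2306529 − 0.2310395) / 3 = 0.2305240
T_{2}^{(2)} = 0.2305240 + (0.2305240 − 0.2305291)/15 = 0.2305237
(Column j=1 coincides with Simpson's rule on the same nodes.)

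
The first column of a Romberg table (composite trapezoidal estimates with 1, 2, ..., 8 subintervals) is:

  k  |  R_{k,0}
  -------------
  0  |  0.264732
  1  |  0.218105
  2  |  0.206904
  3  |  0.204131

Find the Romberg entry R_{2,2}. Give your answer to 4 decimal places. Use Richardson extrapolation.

Richardson extrapolation on the trapezoidal column (denominator 4−1=3):
R_{1,1} = (4·0.218105 − 0.264732) / 3 = 0.202563
R_{2,1} = 0.206904 + (0.206904 − 0.218105)/3 = 0.203170
R_{2,2} = 0.203170 + (0.203170 − 0.202563)/15 = 0.203210

0.2032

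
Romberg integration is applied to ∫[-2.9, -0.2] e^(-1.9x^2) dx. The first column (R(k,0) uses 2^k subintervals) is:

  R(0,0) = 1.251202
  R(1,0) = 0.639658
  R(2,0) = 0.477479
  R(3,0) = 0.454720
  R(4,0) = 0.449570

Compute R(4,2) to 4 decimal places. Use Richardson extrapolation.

0.4479

R(3,1) = (4·0.454720 − 0.477479) / 3 = 0.447134
R(4,1) = (4·0.449570 − 0.454720) / 3 = 0.447853
R(4,2) = (16·0.447853 − 0.447134) / 15 = 0.447901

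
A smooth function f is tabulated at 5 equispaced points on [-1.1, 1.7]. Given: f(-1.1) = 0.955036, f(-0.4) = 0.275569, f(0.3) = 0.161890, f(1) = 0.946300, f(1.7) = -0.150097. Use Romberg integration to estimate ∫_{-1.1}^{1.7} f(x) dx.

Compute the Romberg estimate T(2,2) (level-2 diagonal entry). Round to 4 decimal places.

1.4522

T(0,0) (trapezoid, 1 panel, h=2.8000): 1.126915
T(1,0) (trapezoid, 2 panels, h=1.4000): 0.790103
T(2,0) (trapezoid, 4 panels, h=0.7000): 1.250360
T(1,1) = 0.790103 + (0.790103 − 1.126915)/3 = 0.677832
T(2,1) = 1.250360 + (1.250360 − 0.790103)/3 = 1.403779
T(2,2) = 1.403779 + (1.403779 − 0.677832)/15 = 1.452175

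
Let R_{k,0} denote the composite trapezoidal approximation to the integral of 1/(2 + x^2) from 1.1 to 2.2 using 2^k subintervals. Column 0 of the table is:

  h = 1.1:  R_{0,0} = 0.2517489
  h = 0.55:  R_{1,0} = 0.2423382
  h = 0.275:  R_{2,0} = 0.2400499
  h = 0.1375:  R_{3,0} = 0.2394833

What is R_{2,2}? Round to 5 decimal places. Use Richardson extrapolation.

0.23929

R_{1,1} = 0.2423382 + (0.2423382 − 0.2517489)/3 = 0.2392013
R_{2,1} = 0.2400499 + (0.2400499 − 0.2423382)/3 = 0.2392871
R_{2,2} = (16·0.2392871 − 0.2392013) / 15 = 0.2392928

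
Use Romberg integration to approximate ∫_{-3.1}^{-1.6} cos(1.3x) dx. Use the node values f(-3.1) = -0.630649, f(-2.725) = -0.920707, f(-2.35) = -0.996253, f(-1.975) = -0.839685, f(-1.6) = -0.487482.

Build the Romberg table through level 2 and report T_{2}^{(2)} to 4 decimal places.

-1.2686

T_{0}^{(0)} (trapezoid, 1 panel, h=1.5000): -0.838598
T_{1}^{(0)} (trapezoid, 2 panels, h=0.7500): -1.166489
T_{2}^{(0)} (trapezoid, 4 panels, h=0.3750): -1.243391
T_{1}^{(1)} = -1.166489 + (-1.166489 − (-0.838598))/3 = -1.275786
T_{2}^{(1)} = -1.243391 + (-1.243391 − (-1.166489))/3 = -1.269025
T_{2}^{(2)} = -1.269025 + (-1.269025 − (-1.275786))/15 = -1.268574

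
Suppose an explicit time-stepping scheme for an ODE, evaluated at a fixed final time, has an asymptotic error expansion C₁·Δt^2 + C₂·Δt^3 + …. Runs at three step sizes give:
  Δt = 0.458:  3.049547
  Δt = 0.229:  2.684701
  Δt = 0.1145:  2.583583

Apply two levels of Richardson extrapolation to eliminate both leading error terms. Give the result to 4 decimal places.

2.5480

First eliminate the Δt^2 term (factor 2^2 = 4):
  B₁ = (4·2.684701 − 3.049547)/3 = 2.563086
  B₂ = (4·2.583583 − 2.684701)/3 = 2.549877
Then eliminate the Δt^3 term (factor 2^3 = 8):
  (8·2.549877 − 2.563086)/7 = 2.547990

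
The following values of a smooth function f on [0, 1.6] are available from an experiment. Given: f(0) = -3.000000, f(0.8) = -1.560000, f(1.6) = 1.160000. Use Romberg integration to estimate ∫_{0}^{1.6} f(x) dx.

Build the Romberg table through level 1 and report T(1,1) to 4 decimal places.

-2.1547

T(0,0) (trapezoid, 1 panel, h=1.6000): -1.472000
T(1,0) (trapezoid, 2 panels, h=0.8000): -1.984000
T(1,1) = -1.984000 + (-1.984000 − (-1.472000))/3 = -2.154667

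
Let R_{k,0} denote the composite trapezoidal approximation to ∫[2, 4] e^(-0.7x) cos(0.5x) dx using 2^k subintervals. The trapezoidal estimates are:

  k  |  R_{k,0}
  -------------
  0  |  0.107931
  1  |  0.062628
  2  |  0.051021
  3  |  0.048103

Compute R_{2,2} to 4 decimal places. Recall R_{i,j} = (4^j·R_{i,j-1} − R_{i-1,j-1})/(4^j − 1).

0.0471

Richardson extrapolation on the trapezoidal column (denominator 4−1=3):
R_{1,1} = 0.062628 + (0.062628 − 0.107931)/3 = 0.047527
R_{2,1} = (4·0.051021 − 0.062628) / 3 = 0.047152
R_{2,2} = 0.047152 + (0.047152 − 0.047527)/15 = 0.047127
(Column j=1 coincides with Simpson's rule on the same nodes.)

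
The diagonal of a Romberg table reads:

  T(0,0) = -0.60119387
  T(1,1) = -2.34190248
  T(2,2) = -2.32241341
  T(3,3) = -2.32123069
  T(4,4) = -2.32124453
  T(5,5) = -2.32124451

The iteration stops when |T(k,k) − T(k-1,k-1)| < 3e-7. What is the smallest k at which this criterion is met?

|T(1,1) − T(0,0)| = 1.74070861 ≥ 3e-7
|T(2,2) − T(1,1)| = 0.01948907 ≥ 3e-7
|T(3,3) − T(2,2)| = 0.00118272 ≥ 3e-7
|T(4,4) − T(3,3)| = 0.00001384 ≥ 3e-7
|T(5,5) − T(4,4)| = 0.00000002 < 3e-7

k = 5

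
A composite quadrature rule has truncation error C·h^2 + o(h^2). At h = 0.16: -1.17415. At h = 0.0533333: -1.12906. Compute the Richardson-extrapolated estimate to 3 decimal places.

-1.123

The leading error scales as h^2; refining by a factor of 3 reduces it by 3^2 = 9.
Extrapolated value = (9·A(h/3) − A(h)) / (9 − 1)
= (9·(-1.12906) − (-1.17415)) / 8
= -8.98739 / 8 = -1.12342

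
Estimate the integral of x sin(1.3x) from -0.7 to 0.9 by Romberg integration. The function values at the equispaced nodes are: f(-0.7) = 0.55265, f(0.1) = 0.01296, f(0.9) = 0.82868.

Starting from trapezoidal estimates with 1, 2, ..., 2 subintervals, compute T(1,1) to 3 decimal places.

T(0,0) (trapezoid, 1 panel, h=1.6000): 1.10506
T(1,0) (trapezoid, 2 panels, h=0.8000): 0.56290
T(1,1) = 0.56290 + (0.56290 − 1.10506)/3 = 0.38218

0.382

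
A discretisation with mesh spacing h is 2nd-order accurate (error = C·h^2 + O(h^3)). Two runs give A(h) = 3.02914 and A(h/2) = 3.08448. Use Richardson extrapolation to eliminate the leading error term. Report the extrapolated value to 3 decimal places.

3.103

The leading error scales as h^2; refining by a factor of 2 reduces it by 2^2 = 4.
Extrapolated value = (4·A(h/2) − A(h)) / (4 − 1)
= (4·3.08448 − 3.02914) / 3
= 9.30878 / 3 = 3.10293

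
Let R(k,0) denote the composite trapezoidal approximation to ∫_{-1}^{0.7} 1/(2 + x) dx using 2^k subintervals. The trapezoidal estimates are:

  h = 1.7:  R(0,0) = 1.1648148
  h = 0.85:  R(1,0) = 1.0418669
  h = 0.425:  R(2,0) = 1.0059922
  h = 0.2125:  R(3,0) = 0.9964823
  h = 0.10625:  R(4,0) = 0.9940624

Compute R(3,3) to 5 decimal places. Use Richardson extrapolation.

R(1,1) = (4·1.0418669 − 1.1648148) / 3 = 1.0008843
R(2,1) = 1.0059922 + (1.0059922 − 1.0418669)/3 = 0.9940340
R(3,1) = 0.9964823 + (0.9964823 − 1.0059922)/3 = 0.9933123
R(2,2) = (16·0.9940340 − 1.0008843) / 15 = 0.9935773
R(3,2) = (16·0.9933123 − 0.9940340) / 15 = 0.9932642
R(3,3) = (64·0.9932642 − 0.9935773) / 63 = 0.9932592

0.99326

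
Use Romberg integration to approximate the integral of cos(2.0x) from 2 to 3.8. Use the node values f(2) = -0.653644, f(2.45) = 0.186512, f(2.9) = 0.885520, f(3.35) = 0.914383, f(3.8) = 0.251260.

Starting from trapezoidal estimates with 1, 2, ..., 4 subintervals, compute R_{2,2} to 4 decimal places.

R_{0,0} (trapezoid, 1 panel, h=1.8000): -0.362146
R_{1,0} (trapezoid, 2 panels, h=0.9000): 0.615895
R_{2,0} (trapezoid, 4 panels, h=0.4500): 0.803350
R_{1,1} = 0.615895 + (0.615895 − (-0.362146))/3 = 0.941909
R_{2,1} = 0.803350 + (0.803350 − 0.615895)/3 = 0.865835
R_{2,2} = 0.865835 + (0.865835 − 0.941909)/15 = 0.860763

0.8608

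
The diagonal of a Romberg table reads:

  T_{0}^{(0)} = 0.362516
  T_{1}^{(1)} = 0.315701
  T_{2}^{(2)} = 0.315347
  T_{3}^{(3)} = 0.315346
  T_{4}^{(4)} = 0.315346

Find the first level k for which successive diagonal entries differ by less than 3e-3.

k = 2

|T_{1}^{(1)} − T_{0}^{(0)}| = 0.046815 ≥ 3e-3
|T_{2}^{(2)} − T_{1}^{(1)}| = 0.000354 < 3e-3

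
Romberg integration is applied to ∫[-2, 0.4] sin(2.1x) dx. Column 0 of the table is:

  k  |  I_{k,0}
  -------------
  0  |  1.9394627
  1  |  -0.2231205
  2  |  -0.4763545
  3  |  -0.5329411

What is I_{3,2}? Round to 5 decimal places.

Richardson extrapolation on the trapezoidal column (denominator 4−1=3):
I_{2,1} = -0.4763545 + (-0.4763545 − (-0.2231205))/3 = -0.5607658
I_{3,1} = -0.5329411 + (-0.5329411 − (-0.4763545))/3 = -0.5518033
I_{3,2} = -0.5518033 + (-0.5518033 − (-0.5607658))/15 = -0.5512058
(Column j=1 coincides with Simpson's rule on the same nodes.)

-0.55121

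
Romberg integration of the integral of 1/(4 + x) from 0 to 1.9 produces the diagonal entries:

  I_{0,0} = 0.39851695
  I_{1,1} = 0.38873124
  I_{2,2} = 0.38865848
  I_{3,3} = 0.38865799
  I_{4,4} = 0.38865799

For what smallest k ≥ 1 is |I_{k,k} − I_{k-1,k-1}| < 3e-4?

k = 2

|I_{1,1} − I_{0,0}| = 0.00978571 ≥ 3e-4
|I_{2,2} − I_{1,1}| = 0.00007276 < 3e-4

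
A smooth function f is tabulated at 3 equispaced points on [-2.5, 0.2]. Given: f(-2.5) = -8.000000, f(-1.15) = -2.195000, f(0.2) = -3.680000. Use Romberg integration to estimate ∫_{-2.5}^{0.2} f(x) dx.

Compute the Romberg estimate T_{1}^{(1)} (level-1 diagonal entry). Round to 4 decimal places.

-9.2070

T_{0}^{(0)} (trapezoid, 1 panel, h=2.7000): -15.768000
T_{1}^{(0)} (trapezoid, 2 panels, h=1.3500): -10.847250
T_{1}^{(1)} = -10.847250 + (-10.847250 − (-15.768000))/3 = -9.207000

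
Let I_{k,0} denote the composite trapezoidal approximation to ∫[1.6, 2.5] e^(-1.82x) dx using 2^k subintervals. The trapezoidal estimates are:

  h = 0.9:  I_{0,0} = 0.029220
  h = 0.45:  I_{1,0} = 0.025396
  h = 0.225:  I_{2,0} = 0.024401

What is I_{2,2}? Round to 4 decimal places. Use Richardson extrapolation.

0.0241

Richardson extrapolation on the trapezoidal column (denominator 4−1=3):
I_{1,1} = (4·0.025396 − 0.029220) / 3 = 0.024121
I_{2,1} = 0.024401 + (0.024401 − 0.025396)/3 = 0.024069
I_{2,2} = 0.024069 + (0.024069 − 0.024121)/15 = 0.024066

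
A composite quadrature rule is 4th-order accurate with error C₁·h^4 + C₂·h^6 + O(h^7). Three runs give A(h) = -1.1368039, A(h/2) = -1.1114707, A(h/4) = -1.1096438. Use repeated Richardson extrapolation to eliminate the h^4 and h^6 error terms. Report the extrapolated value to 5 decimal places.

-1.10952

First eliminate the h^4 term (factor 2^4 = 16):
  B₁ = (16·(-1.1114707) − (-1.1368039))/15 = -1.1097818
  B₂ = (16·(-1.1096438) − (-1.1114707))/15 = -1.1095220
Then eliminate the h^6 term (factor 2^6 = 64):
  (64·(-1.1095220) − (-1.1097818))/63 = -1.1095179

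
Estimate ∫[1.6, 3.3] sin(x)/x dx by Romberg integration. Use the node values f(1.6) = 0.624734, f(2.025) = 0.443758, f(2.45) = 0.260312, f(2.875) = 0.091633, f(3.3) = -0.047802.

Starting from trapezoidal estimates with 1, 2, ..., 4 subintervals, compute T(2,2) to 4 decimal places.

0.4589

T(0,0) (trapezoid, 1 panel, h=1.7000): 0.490392
T(1,0) (trapezoid, 2 panels, h=0.8500): 0.466461
T(2,0) (trapezoid, 4 panels, h=0.4250): 0.460772
T(1,1) = 0.466461 + (0.466461 − 0.490392)/3 = 0.458484
T(2,1) = 0.460772 + (0.460772 − 0.466461)/3 = 0.458876
T(2,2) = 0.458876 + (0.458876 − 0.458484)/15 = 0.458902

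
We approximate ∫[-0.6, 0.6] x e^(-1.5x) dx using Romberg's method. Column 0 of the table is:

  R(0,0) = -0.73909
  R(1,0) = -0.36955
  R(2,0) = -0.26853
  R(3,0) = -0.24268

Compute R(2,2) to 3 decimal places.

-0.234

Richardson extrapolation on the trapezoidal column (denominator 4−1=3):
R(1,1) = (4·(-0.36955) − (-0.73909)) / 3 = -0.24637
R(2,1) = (4·(-0.26853) − (-0.36955)) / 3 = -0.23486
R(2,2) = -0.23486 + (-0.23486 − (-0.24637))/15 = -0.23409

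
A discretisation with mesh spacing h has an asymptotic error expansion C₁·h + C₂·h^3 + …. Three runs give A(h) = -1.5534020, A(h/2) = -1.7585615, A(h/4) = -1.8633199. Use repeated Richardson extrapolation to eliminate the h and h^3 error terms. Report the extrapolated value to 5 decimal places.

-1.96870

First eliminate the h term (factor 2^1 = 2):
  B₁ = (2·(-1.7585615) − (-1.5534020))/1 = -1.9637210
  B₂ = (2·(-1.8633199) − (-1.7585615))/1 = -1.9680783
Then eliminate the h^3 term (factor 2^3 = 8):
  (8·(-1.9680783) − (-1.9637210))/7 = -1.9687008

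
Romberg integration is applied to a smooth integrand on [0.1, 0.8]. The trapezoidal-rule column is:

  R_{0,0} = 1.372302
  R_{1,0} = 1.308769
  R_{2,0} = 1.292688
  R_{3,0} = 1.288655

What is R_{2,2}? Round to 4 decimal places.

1.2873

Richardson extrapolation on the trapezoidal column (denominator 4−1=3):
R_{1,1} = (4·1.308769 − 1.372302) / 3 = 1.287591
R_{2,1} = 1.292688 + (1.292688 − 1.308769)/3 = 1.287328
R_{2,2} = 1.287328 + (1.287328 − 1.287591)/15 = 1.287310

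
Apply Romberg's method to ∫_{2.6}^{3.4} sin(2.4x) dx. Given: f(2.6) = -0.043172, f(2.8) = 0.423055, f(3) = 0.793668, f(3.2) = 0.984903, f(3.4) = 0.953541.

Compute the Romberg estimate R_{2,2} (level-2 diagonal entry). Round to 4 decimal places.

R_{0,0} (trapezoid, 1 panel, h=0.8000): 0.364148
R_{1,0} (trapezoid, 2 panels, h=0.4000): 0.499541
R_{2,0} (trapezoid, 4 panels, h=0.2000): 0.531362
R_{1,1} = 0.499541 + (0.499541 − 0.364148)/3 = 0.544672
R_{2,1} = 0.531362 + (0.531362 − 0.499541)/3 = 0.541969
R_{2,2} = 0.541969 + (0.541969 − 0.544672)/15 = 0.541789

0.5418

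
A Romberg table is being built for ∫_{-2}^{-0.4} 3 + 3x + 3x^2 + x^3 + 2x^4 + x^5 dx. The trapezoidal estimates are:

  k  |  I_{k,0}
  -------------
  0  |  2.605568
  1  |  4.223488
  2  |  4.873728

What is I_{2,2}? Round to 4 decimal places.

5.1123

Richardson extrapolation on the trapezoidal column (denominator 4−1=3):
I_{1,1} = (4·4.223488 − 2.605568) / 3 = 4.762795
I_{2,1} = (4·4.873728 − 4.223488) / 3 = 5.090475
I_{2,2} = (16·5.090475 − 4.762795) / 15 = 5.112320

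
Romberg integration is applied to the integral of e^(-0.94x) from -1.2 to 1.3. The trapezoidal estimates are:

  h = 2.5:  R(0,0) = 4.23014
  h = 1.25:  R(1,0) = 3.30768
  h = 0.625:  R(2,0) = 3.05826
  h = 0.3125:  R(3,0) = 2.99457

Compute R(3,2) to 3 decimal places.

2.973

Richardson extrapolation on the trapezoidal column (denominator 4−1=3):
R(2,1) = 3.05826 + (3.05826 − 3.30768)/3 = 2.97512
R(3,1) = (4·2.99457 − 3.05826) / 3 = 2.97334
R(3,2) = (16·2.97334 − 2.97512) / 15 = 2.97322
(Column j=1 coincides with Simpson's rule on the same nodes.)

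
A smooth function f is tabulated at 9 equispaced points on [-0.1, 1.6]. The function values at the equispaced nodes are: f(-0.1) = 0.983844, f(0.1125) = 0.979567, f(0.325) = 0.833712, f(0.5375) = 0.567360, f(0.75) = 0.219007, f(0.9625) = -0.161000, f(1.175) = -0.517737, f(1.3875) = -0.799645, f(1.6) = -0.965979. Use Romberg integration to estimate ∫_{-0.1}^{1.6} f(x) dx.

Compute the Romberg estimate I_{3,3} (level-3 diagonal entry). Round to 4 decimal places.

I_{0,0} (trapezoid, 1 panel, h=1.7000): 0.015185
I_{1,0} (trapezoid, 2 panels, h=0.8500): 0.193749
I_{2,0} (trapezoid, 4 panels, h=0.4250): 0.231164
I_{3,0} (trapezoid, 8 panels, h=0.2125): 0.240167
I_{1,1} = 0.193749 + (0.193749 − 0.015185)/3 = 0.253270
I_{2,1} = 0.231164 + (0.231164 − 0.193749)/3 = 0.243636
I_{3,1} = 0.240167 + (0.240167 − 0.231164)/3 = 0.243168
I_{2,2} = 0.243636 + (0.243636 − 0.253270)/15 = 0.242994
I_{3,2} = 0.243168 + (0.243168 − 0.243636)/15 = 0.243137
I_{3,3} = 0.243137 + (0.243137 − 0.242994)/63 = 0.243139

0.2431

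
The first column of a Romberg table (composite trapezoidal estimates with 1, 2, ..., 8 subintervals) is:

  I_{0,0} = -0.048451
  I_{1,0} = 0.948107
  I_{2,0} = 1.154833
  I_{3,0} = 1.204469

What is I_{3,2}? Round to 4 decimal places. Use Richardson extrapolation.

1.2208

I_{2,1} = (4·1.154833 − 0.948107) / 3 = 1.223742
I_{3,1} = 1.204469 + (1.204469 − 1.154833)/3 = 1.221014
I_{3,2} = 1.221014 + (1.221014 − 1.223742)/15 = 1.220832
(Column j=1 coincides with Simpson's rule on the same nodes.)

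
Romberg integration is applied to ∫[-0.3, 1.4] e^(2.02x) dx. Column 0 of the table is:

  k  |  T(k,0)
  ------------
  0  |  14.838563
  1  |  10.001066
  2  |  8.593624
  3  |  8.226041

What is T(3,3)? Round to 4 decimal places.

8.1020

T(1,1) = (4·10.001066 − 14.838563) / 3 = 8.388567
T(2,1) = 8.593624 + (8.593624 − 10.001066)/3 = 8.124477
T(3,1) = (4·8.226041 − 8.593624) / 3 = 8.103513
T(2,2) = 8.124477 + (8.124477 − 8.388567)/15 = 8.106871
T(3,2) = 8.103513 + (8.103513 − 8.124477)/15 = 8.102115
T(3,3) = 8.102115 + (8.102115 − 8.106871)/63 = 8.102040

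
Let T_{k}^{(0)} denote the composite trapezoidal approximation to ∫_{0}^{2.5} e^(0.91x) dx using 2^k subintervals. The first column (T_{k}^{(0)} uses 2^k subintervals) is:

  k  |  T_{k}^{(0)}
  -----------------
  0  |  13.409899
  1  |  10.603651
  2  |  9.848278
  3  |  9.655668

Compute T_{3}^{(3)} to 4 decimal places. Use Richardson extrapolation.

9.5911

T_{1}^{(1)} = 10.603651 + (10.603651 − 13.409899)/3 = 9.668235
T_{2}^{(1)} = (4·9.848278 − 10.603651) / 3 = 9.596487
T_{3}^{(1)} = (4·9.655668 − 9.848278) / 3 = 9.591465
T_{2}^{(2)} = (16·9.596487 − 9.668235) / 15 = 9.591704
T_{3}^{(2)} = (16·9.591465 − 9.596487) / 15 = 9.591130
T_{3}^{(3)} = 9.591130 + (9.591130 − 9.591704)/63 = 9.591121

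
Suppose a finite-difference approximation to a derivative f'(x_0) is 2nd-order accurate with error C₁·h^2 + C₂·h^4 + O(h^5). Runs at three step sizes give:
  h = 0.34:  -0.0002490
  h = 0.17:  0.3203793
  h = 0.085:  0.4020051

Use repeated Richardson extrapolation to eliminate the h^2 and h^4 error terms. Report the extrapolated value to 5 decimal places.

0.42934

First eliminate the h^2 term (factor 2^2 = 4):
  B₁ = (4·0.3203793 − (-0.0002490))/3 = 0.4272554
  B₂ = (4·0.4020051 − 0.3203793)/3 = 0.4292137
Then eliminate the h^4 term (factor 2^4 = 16):
  (16·0.4292137 − 0.4272554)/15 = 0.4293443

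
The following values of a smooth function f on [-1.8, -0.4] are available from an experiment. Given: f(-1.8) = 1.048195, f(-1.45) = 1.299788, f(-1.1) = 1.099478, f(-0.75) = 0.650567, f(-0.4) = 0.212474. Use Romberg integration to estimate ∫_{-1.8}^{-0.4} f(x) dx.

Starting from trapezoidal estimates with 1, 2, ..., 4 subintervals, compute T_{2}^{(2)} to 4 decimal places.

1.3134

T_{0}^{(0)} (trapezoid, 1 panel, h=1.4000): 0.882468
T_{1}^{(0)} (trapezoid, 2 panels, h=0.7000): 1.210869
T_{2}^{(0)} (trapezoid, 4 panels, h=0.3500): 1.288059
T_{1}^{(1)} = 1.210869 + (1.210869 − 0.882468)/3 = 1.320336
T_{2}^{(1)} = 1.288059 + (1.288059 − 1.210869)/3 = 1.313789
T_{2}^{(2)} = 1.313789 + (1.313789 − 1.320336)/15 = 1.313353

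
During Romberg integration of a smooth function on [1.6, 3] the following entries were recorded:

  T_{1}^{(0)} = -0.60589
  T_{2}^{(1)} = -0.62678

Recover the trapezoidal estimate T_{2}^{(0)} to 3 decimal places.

-0.622

From T_{2}^{(1)} = (4·T_{2}^{(0)} − T_{1}^{(0)})/3, solve for T_{2}^{(0)}:
4·T_{2}^{(0)} = 3·(-0.62678) + (-0.60589) = -2.48623
T_{2}^{(0)} = -0.62156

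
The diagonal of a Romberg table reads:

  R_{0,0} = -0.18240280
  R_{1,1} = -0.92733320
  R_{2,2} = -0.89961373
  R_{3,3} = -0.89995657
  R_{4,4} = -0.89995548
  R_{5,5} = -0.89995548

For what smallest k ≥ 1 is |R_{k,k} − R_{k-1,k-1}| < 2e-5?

k = 4

|R_{1,1} − R_{0,0}| = 0.74493040 ≥ 2e-5
|R_{2,2} − R_{1,1}| = 0.02771947 ≥ 2e-5
|R_{3,3} − R_{2,2}| = 0.00034284 ≥ 2e-5
|R_{4,4} − R_{3,3}| = 0.00000109 < 2e-5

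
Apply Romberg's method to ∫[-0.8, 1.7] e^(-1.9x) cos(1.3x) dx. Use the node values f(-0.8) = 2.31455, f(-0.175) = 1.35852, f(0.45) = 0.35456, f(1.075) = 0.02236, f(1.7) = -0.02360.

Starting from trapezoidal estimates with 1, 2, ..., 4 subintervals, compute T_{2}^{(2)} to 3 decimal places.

1.791

T_{0}^{(0)} (trapezoid, 1 panel, h=2.5000): 2.86369
T_{1}^{(0)} (trapezoid, 2 panels, h=1.2500): 1.87504
T_{2}^{(0)} (trapezoid, 4 panels, h=0.6250): 1.80057
T_{1}^{(1)} = 1.87504 + (1.87504 − 2.86369)/3 = 1.54549
T_{2}^{(1)} = 1.80057 + (1.80057 − 1.87504)/3 = 1.77575
T_{2}^{(2)} = 1.77575 + (1.77575 − 1.54549)/15 = 1.79110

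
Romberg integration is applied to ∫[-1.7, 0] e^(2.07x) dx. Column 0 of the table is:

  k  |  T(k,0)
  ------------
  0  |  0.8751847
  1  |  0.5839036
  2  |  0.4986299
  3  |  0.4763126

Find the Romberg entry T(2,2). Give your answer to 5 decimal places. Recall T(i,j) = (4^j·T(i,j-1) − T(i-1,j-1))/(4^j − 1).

0.46910

T(1,1) = 0.5839036 + (0.5839036 − 0.8751847)/3 = 0.4868099
T(2,1) = (4·0.4986299 − 0.5839036) / 3 = 0.4702053
T(2,2) = (16·0.4702053 − 0.4868099) / 15 = 0.4690983
(Column j=1 coincides with Simpson's rule on the same nodes.)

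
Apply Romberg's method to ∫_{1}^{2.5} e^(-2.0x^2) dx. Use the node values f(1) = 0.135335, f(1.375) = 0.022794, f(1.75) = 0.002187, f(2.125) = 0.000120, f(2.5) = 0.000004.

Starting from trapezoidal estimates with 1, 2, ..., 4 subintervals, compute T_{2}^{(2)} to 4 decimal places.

T_{0}^{(0)} (trapezoid, 1 panel, h=1.5000): 0.101504
T_{1}^{(0)} (trapezoid, 2 panels, h=0.7500): 0.052392
T_{2}^{(0)} (trapezoid, 4 panels, h=0.3750): 0.034789
T_{1}^{(1)} = 0.052392 + (0.052392 − 0.101504)/3 = 0.036021
T_{2}^{(1)} = 0.034789 + (0.034789 − 0.052392)/3 = 0.028921
T_{2}^{(2)} = 0.028921 + (0.028921 − 0.036021)/15 = 0.028448

0.0284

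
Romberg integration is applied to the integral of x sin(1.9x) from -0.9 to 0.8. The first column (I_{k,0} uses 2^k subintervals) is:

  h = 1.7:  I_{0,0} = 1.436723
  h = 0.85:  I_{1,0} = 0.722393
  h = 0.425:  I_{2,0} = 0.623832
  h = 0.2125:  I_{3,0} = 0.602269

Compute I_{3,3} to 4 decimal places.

0.5953

Richardson extrapolation on the trapezoidal column (denominator 4−1=3):
I_{1,1} = (4·0.722393 − 1.436723) / 3 = 0.484283
I_{2,1} = 0.623832 + (0.623832 − 0.722393)/3 = 0.590978
I_{3,1} = 0.602269 + (0.602269 − 0.623832)/3 = 0.595081
I_{2,2} = (16·0.590978 − 0.484283) / 15 = 0.598091
I_{3,2} = (16·0.595081 − 0.590978) / 15 = 0.595355
I_{3,3} = (64·0.595355 − 0.598091) / 63 = 0.595312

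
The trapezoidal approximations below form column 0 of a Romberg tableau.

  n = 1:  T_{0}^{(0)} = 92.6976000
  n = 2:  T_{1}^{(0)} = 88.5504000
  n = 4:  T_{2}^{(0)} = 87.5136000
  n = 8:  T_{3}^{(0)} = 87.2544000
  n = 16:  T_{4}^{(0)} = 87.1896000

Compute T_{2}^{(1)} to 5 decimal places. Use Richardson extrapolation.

Richardson extrapolation on the trapezoidal column (denominator 4−1=3):
T_{2}^{(1)} = (4·87.5136000 − 88.5504000) / 3 = 87.1680000
(Column j=1 coincides with Simpson's rule on the same nodes.)

87.16800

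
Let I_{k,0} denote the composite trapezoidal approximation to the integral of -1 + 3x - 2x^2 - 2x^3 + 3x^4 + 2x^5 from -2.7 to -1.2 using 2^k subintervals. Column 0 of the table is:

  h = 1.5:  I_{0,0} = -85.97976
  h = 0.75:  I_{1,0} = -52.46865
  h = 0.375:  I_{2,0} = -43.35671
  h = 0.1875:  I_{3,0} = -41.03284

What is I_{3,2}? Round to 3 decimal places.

-40.254

Richardson extrapolation on the trapezoidal column (denominator 4−1=3):
I_{2,1} = -43.35671 + (-43.35671 − (-52.46865))/3 = -40.31940
I_{3,1} = -41.03284 + (-41.03284 − (-43.35671))/3 = -40.25822
I_{3,2} = (16·(-40.25822) − (-40.31940)) / 15 = -40.25414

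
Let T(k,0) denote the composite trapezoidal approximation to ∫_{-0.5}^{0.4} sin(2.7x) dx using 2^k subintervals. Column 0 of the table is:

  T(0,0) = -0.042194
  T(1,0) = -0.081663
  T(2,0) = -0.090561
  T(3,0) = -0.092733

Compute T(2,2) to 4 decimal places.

Richardson extrapolation on the trapezoidal column (denominator 4−1=3):
T(1,1) = -0.081663 + (-0.081663 − (-0.042194))/3 = -0.094819
T(2,1) = (4·(-0.090561) − (-0.081663)) / 3 = -0.093527
T(2,2) = -0.093527 + (-0.093527 − (-0.094819))/15 = -0.093441

-0.0934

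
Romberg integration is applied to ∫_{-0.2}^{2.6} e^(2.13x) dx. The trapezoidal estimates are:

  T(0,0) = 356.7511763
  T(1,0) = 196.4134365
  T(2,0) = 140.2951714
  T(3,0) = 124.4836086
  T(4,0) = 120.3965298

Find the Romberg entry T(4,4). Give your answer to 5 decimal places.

119.02167

Richardson extrapolation on the trapezoidal column (denominator 4−1=3):
T(1,1) = (4·196.4134365 − 356.7511763) / 3 = 142.9675232
T(2,1) = (4·140.2951714 − 196.4134365) / 3 = 121.5890830
T(3,1) = (4·124.4836086 − 140.2951714) / 3 = 119.2130877
T(4,1) = (4·120.3965298 − 124.4836086) / 3 = 119.0341702
T(2,2) = (16·121.5890830 − 142.9675232) / 15 = 120.1638537
T(3,2) = (16·119.2130877 − 121.5890830) / 15 = 119.0546880
T(4,2) = (16·119.0341702 − 119.2130877) / 15 = 119.0222424
T(3,3) = (64·119.0546880 − 120.1638537) / 63 = 119.0370822
T(4,3) = (64·119.0222424 − 119.0546880) / 63 = 119.0217274
T(4,4) = (256·119.0217274 − 119.0370822) / 255 = 119.0216672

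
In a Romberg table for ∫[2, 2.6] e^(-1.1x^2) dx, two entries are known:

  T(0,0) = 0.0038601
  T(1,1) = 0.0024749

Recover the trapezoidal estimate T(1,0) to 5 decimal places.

0.00282

From T(1,1) = (4·T(1,0) − T(0,0))/3, solve for T(1,0):
4·T(1,0) = 3·0.0024749 + 0.0038601 = 0.0112848
T(1,0) = 0.0028212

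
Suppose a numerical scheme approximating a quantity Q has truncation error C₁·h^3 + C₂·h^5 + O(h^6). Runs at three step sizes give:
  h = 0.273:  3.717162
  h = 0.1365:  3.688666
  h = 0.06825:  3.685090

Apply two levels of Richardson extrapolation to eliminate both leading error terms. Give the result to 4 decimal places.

3.6846

First eliminate the h^3 term (factor 2^3 = 8):
  B₁ = (8·3.688666 − 3.717162)/7 = 3.684595
  B₂ = (8·3.685090 − 3.688666)/7 = 3.684579
Then eliminate the h^5 term (factor 2^5 = 32):
  (32·3.684579 − 3.684595)/31 = 3.684578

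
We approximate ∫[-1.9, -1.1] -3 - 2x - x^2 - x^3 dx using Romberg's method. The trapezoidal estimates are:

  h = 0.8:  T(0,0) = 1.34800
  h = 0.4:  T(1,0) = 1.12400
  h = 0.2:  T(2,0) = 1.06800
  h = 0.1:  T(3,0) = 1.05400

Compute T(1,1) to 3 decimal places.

1.049

T(1,1) = (4·1.12400 − 1.34800) / 3 = 1.04933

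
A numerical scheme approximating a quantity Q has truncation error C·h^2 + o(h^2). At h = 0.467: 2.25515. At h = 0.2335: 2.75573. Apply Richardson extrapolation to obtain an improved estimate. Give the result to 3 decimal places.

The leading error scales as h^2; refining by a factor of 2 reduces it by 2^2 = 4.
Extrapolated value = (4·A(h/2) − A(h)) / (4 − 1)
= (4·2.75573 − 2.25515) / 3
= 8.76777 / 3 = 2.92259

2.923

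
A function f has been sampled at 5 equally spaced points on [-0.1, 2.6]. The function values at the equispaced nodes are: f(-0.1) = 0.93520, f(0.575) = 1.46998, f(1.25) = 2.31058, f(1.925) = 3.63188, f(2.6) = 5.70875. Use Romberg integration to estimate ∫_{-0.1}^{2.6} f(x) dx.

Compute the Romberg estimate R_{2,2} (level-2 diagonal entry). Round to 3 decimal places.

R_{0,0} (trapezoid, 1 panel, h=2.7000): 8.96933
R_{1,0} (trapezoid, 2 panels, h=1.3500): 7.60395
R_{2,0} (trapezoid, 4 panels, h=0.6750): 7.24573
R_{1,1} = 7.60395 + (7.60395 − 8.96933)/3 = 7.14882
R_{2,1} = 7.24573 + (7.24573 − 7.60395)/3 = 7.12632
R_{2,2} = 7.12632 + (7.12632 − 7.14882)/15 = 7.12482

7.125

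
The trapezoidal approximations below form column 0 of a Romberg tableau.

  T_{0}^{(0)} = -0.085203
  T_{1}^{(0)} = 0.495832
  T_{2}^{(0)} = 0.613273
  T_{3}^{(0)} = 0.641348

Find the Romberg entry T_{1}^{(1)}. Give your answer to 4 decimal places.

Richardson extrapolation on the trapezoidal column (denominator 4−1=3):
T_{1}^{(1)} = 0.495832 + (0.495832 − (-0.085203))/3 = 0.689510

0.6895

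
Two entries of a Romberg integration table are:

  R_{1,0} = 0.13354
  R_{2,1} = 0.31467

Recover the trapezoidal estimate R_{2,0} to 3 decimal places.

0.269

From R_{2,1} = (4·R_{2,0} − R_{1,0})/3, solve for R_{2,0}:
4·R_{2,0} = 3·0.31467 + 0.13354 = 1.07755
R_{2,0} = 0.26939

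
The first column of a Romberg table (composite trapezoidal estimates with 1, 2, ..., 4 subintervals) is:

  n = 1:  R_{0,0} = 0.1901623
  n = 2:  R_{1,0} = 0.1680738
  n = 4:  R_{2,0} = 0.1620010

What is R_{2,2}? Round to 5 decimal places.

0.15993

R_{1,1} = 0.1680738 + (0.1680738 − 0.1901623)/3 = 0.1607110
R_{2,1} = 0.1620010 + (0.1620010 − 0.1680738)/3 = 0.1599767
R_{2,2} = 0.1599767 + (0.1599767 − 0.1607110)/15 = 0.1599277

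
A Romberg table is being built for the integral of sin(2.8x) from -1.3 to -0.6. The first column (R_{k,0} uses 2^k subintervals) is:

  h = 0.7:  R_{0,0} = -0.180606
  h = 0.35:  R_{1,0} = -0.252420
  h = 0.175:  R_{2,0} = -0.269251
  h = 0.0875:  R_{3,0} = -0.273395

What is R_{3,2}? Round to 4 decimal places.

Richardson extrapolation on the trapezoidal column (denominator 4−1=3):
R_{2,1} = (4·(-0.269251) − (-0.252420)) / 3 = -0.274861
R_{3,1} = -0.273395 + (-0.273395 − (-0.269251))/3 = -0.274776
R_{3,2} = -0.274776 + (-0.274776 − (-0.274861))/15 = -0.274770
(Column j=1 coincides with Simpson's rule on the same nodes.)

-0.2748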